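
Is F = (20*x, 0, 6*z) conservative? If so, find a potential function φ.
Yes, F is conservative. φ = 10*x**2 + 3*z**2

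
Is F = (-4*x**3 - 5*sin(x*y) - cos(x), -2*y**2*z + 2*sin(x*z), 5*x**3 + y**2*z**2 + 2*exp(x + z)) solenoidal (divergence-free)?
No, ∇·F = -12*x**2 + 2*y**2*z - 4*y*z - 5*y*cos(x*y) + 2*exp(x + z) + sin(x)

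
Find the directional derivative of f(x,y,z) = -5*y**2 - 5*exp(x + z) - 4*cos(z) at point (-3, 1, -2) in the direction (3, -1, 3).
2*sqrt(19)*(-6*exp(5)*sin(2) - 15 + 5*exp(5))*exp(-5)/19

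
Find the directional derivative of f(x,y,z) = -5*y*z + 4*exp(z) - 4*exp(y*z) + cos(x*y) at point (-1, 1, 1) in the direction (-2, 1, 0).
-sqrt(5)*(3*sin(1) + 5 + 4*E)/5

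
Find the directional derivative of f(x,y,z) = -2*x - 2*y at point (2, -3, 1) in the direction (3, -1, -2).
-2*sqrt(14)/7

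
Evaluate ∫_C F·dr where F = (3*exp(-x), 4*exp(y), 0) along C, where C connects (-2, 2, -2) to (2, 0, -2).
-exp(2) - 3*exp(-2) + 4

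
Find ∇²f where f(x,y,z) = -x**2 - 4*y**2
-10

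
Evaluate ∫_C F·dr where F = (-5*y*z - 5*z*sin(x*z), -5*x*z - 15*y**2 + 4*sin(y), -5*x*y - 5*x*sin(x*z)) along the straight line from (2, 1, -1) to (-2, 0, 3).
-9 - 5*cos(2) + 4*cos(1) + 5*cos(6)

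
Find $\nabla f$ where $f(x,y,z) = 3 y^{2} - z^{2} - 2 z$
(0, 6*y, -2*z - 2)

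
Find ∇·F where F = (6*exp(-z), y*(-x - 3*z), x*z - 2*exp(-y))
-3*z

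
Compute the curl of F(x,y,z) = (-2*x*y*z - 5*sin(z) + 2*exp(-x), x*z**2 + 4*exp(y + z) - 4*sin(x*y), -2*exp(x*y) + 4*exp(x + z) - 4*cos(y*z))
(-2*x*z - 2*x*exp(x*y) + 4*z*sin(y*z) - 4*exp(y + z), -2*x*y + 2*y*exp(x*y) - 4*exp(x + z) - 5*cos(z), 2*x*z - 4*y*cos(x*y) + z**2)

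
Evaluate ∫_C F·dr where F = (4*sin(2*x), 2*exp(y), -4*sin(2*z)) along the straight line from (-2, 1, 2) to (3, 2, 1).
-2*E - 2*cos(6) + 2*cos(2) + 2*exp(2)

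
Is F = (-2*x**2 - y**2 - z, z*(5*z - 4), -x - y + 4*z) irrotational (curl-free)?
No, ∇×F = (3 - 10*z, 0, 2*y)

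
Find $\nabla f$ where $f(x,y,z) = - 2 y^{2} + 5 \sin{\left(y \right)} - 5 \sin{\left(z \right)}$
(0, -4*y + 5*cos(y), -5*cos(z))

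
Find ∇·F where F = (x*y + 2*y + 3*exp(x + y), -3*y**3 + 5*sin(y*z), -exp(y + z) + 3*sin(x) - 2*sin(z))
-9*y**2 + y + 5*z*cos(y*z) + 3*exp(x + y) - exp(y + z) - 2*cos(z)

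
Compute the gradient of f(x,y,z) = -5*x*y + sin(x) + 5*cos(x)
(-5*y - 5*sin(x) + cos(x), -5*x, 0)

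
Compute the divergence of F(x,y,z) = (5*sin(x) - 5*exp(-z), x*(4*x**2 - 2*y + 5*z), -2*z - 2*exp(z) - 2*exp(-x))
-2*x - 2*exp(z) + 5*cos(x) - 2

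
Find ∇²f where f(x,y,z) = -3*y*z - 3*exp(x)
-3*exp(x)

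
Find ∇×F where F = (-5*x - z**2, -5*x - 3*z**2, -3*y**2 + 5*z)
(-6*y + 6*z, -2*z, -5)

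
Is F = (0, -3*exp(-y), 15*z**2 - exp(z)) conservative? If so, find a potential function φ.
Yes, F is conservative. φ = 5*z**3 - exp(z) + 3*exp(-y)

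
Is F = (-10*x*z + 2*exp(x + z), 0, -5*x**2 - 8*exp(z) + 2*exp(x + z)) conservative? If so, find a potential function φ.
Yes, F is conservative. φ = -5*x**2*z - 8*exp(z) + 2*exp(x + z)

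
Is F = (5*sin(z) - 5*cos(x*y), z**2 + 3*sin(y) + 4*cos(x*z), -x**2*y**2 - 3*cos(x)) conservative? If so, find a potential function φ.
No, ∇×F = (-2*x**2*y + 4*x*sin(x*z) - 2*z, 2*x*y**2 - 3*sin(x) + 5*cos(z), -5*x*sin(x*y) - 4*z*sin(x*z)) ≠ 0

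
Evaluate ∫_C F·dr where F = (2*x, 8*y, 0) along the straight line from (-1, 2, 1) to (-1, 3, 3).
20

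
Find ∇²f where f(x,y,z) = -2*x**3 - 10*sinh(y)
-12*x - 10*sinh(y)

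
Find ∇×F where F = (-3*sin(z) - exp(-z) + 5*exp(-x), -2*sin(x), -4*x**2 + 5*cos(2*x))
(0, 8*x + 10*sin(2*x) - 3*cos(z) + exp(-z), -2*cos(x))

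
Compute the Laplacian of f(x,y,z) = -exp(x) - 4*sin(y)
-exp(x) + 4*sin(y)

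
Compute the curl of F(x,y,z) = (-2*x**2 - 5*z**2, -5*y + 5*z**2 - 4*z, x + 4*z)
(4 - 10*z, -10*z - 1, 0)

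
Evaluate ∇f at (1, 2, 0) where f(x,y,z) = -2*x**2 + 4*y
(-4, 4, 0)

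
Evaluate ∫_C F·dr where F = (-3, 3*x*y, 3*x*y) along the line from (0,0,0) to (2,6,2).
90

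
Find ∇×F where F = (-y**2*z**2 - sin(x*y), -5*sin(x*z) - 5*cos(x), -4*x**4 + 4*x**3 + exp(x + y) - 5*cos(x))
(5*x*cos(x*z) + exp(x + y), 16*x**3 - 12*x**2 - 2*y**2*z - exp(x + y) - 5*sin(x), x*cos(x*y) + 2*y*z**2 - 5*z*cos(x*z) + 5*sin(x))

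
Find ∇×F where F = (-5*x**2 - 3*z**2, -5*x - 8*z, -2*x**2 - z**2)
(8, 4*x - 6*z, -5)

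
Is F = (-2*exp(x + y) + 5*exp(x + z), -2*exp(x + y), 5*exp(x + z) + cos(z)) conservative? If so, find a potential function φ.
Yes, F is conservative. φ = -2*exp(x + y) + 5*exp(x + z) + sin(z)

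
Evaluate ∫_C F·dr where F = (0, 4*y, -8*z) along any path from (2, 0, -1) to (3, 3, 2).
6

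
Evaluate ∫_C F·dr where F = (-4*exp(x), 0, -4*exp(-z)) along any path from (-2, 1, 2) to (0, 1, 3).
-4 + 4*exp(-3)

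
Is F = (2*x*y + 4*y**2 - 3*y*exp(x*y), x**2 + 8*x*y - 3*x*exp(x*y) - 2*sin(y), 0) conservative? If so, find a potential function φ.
Yes, F is conservative. φ = x**2*y + 4*x*y**2 - 3*exp(x*y) + 2*cos(y)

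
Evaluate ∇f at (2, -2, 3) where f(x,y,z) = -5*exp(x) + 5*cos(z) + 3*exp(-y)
(-5*exp(2), -3*exp(2), -5*sin(3))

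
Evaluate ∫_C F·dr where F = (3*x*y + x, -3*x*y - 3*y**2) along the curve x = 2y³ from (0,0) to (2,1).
173/35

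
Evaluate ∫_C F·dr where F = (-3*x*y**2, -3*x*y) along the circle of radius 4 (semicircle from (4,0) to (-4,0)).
-128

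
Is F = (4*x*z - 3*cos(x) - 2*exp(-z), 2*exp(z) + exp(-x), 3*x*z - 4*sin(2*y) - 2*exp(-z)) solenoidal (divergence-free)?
No, ∇·F = 3*x + 4*z + 3*sin(x) + 2*exp(-z)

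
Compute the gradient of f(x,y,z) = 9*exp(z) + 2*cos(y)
(0, -2*sin(y), 9*exp(z))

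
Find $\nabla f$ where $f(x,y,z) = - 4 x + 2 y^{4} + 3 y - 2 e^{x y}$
(-2*y*exp(x*y) - 4, -2*x*exp(x*y) + 8*y**3 + 3, 0)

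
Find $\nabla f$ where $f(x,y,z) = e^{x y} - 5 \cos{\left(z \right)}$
(y*exp(x*y), x*exp(x*y), 5*sin(z))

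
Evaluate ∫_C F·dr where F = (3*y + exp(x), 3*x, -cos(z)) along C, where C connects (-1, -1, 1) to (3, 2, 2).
-sin(2) - exp(-1) + sin(1) + 15 + exp(3)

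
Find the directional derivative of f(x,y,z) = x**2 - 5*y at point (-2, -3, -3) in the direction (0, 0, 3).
0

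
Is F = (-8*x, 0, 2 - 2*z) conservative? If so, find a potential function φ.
Yes, F is conservative. φ = -4*x**2 - z**2 + 2*z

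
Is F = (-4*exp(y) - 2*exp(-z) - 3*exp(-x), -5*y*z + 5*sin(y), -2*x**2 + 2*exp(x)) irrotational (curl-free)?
No, ∇×F = (5*y, 4*x - 2*exp(x) + 2*exp(-z), 4*exp(y))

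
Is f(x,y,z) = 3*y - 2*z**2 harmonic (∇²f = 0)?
No, ∇²f = -4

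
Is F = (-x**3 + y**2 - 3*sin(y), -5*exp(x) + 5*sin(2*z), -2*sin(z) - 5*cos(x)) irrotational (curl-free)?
No, ∇×F = (-10*cos(2*z), -5*sin(x), -2*y - 5*exp(x) + 3*cos(y))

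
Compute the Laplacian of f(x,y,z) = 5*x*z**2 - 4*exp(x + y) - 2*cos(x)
10*x - 8*exp(x + y) + 2*cos(x)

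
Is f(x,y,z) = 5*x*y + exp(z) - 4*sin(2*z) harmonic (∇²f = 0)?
No, ∇²f = exp(z) + 16*sin(2*z)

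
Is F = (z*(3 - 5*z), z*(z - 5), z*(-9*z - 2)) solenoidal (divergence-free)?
No, ∇·F = -18*z - 2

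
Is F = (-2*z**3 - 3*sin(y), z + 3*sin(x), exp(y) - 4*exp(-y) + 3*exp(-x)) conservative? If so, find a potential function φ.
No, ∇×F = (exp(y) - 1 + 4*exp(-y), -6*z**2 + 3*exp(-x), 3*cos(x) + 3*cos(y)) ≠ 0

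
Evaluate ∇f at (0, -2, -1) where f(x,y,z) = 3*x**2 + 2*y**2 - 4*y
(0, -12, 0)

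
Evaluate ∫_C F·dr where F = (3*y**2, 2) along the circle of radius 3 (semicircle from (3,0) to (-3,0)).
-108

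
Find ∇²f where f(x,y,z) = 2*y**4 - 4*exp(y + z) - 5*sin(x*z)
5*x**2*sin(x*z) + 24*y**2 + 5*z**2*sin(x*z) - 8*exp(y + z)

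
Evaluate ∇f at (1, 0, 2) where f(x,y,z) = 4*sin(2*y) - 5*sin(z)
(0, 8, -5*cos(2))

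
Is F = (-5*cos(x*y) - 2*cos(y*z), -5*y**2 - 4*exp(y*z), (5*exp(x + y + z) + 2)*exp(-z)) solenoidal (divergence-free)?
No, ∇·F = 5*y*sin(x*y) - 10*y - 4*z*exp(y*z) - 2*exp(-z)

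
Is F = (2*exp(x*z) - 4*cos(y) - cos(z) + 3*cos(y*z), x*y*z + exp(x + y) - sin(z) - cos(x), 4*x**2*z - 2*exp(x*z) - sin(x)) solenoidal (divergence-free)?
No, ∇·F = 4*x**2 + x*z - 2*x*exp(x*z) + 2*z*exp(x*z) + exp(x + y)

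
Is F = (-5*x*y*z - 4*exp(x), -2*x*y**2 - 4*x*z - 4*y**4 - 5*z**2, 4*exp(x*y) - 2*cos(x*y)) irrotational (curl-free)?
No, ∇×F = (4*x*exp(x*y) + 2*x*sin(x*y) + 4*x + 10*z, -y*(5*x + 4*exp(x*y) + 2*sin(x*y)), 5*x*z - 2*y**2 - 4*z)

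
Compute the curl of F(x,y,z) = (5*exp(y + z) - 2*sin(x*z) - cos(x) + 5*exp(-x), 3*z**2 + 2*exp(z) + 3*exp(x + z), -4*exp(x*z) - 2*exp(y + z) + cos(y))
(-6*z - 2*exp(z) - 3*exp(x + z) - 2*exp(y + z) - sin(y), -2*x*cos(x*z) + 4*z*exp(x*z) + 5*exp(y + z), 3*exp(x + z) - 5*exp(y + z))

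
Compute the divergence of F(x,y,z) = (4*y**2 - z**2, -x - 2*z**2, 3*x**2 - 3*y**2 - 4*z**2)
-8*z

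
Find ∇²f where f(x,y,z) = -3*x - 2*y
0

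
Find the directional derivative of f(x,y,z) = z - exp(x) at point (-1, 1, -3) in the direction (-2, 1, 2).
2*exp(-1)/3 + 2/3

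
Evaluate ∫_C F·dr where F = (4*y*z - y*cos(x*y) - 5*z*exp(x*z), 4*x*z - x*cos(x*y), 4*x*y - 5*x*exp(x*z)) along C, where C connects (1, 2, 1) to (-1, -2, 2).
-5*exp(-2) + 8 + 5*E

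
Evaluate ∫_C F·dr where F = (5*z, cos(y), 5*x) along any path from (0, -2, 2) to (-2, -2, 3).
-30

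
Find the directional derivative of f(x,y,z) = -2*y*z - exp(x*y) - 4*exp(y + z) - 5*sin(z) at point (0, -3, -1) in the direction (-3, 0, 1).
-sqrt(10)*(4 + 5*exp(4)*cos(1) + 3*exp(4))*exp(-4)/10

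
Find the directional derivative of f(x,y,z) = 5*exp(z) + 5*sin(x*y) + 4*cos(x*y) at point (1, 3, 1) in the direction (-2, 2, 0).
sqrt(2)*(4*sin(3) - 5*cos(3))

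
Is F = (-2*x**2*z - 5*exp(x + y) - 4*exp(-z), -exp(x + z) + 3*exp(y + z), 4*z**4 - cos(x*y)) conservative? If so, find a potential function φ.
No, ∇×F = (x*sin(x*y) + exp(x + z) - 3*exp(y + z), -2*x**2 - y*sin(x*y) + 4*exp(-z), 5*exp(x + y) - exp(x + z)) ≠ 0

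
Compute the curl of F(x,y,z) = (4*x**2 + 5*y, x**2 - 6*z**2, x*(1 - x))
(12*z, 2*x - 1, 2*x - 5)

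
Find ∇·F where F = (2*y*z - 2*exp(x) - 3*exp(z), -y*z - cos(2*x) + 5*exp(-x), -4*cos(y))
-z - 2*exp(x)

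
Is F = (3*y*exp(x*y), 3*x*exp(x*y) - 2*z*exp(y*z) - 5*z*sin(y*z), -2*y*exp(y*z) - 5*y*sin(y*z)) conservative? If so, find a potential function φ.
Yes, F is conservative. φ = 3*exp(x*y) - 2*exp(y*z) + 5*cos(y*z)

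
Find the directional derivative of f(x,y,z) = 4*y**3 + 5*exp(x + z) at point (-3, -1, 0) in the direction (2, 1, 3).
sqrt(14)*(25 + 12*exp(3))*exp(-3)/14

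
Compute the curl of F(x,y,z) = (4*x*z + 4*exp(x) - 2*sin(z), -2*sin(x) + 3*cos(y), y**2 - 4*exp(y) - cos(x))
(2*y - 4*exp(y), 4*x - sin(x) - 2*cos(z), -2*cos(x))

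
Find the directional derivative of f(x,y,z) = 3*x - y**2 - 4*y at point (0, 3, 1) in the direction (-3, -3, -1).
21*sqrt(19)/19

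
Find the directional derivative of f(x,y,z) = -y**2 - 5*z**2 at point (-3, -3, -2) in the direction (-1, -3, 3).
42*sqrt(19)/19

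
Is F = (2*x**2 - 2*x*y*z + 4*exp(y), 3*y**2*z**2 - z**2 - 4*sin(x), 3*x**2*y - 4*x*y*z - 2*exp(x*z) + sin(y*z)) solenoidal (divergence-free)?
No, ∇·F = -4*x*y - 2*x*exp(x*z) + 4*x + 6*y*z**2 - 2*y*z + y*cos(y*z)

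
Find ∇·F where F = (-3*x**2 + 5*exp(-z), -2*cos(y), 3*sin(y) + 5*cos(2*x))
-6*x + 2*sin(y)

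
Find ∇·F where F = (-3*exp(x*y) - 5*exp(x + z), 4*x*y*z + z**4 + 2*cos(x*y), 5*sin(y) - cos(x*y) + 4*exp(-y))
4*x*z - 2*x*sin(x*y) - 3*y*exp(x*y) - 5*exp(x + z)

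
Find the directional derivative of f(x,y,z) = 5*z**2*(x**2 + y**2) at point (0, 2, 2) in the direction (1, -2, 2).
0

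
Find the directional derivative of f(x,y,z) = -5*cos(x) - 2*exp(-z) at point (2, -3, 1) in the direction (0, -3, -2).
-4*sqrt(13)*exp(-1)/13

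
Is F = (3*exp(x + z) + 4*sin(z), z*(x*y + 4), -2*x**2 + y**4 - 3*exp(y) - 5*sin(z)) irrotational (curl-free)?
No, ∇×F = (-x*y + 4*y**3 - 3*exp(y) - 4, 4*x + 3*exp(x + z) + 4*cos(z), y*z)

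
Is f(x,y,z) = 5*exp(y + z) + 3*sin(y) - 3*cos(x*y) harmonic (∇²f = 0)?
No, ∇²f = 3*x**2*cos(x*y) + 3*y**2*cos(x*y) + 10*exp(y + z) - 3*sin(y)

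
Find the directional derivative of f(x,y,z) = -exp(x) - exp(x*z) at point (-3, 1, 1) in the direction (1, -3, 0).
-sqrt(10)*exp(-3)/5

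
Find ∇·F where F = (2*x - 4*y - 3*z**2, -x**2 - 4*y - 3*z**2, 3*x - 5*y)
-2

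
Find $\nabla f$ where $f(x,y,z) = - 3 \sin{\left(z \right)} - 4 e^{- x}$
(4*exp(-x), 0, -3*cos(z))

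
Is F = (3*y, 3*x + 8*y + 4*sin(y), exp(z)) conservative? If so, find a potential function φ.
Yes, F is conservative. φ = 3*x*y + 4*y**2 + exp(z) - 4*cos(y)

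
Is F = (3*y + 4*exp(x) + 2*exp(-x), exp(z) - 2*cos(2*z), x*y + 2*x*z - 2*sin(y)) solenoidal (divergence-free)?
No, ∇·F = 2*x + 4*exp(x) - 2*exp(-x)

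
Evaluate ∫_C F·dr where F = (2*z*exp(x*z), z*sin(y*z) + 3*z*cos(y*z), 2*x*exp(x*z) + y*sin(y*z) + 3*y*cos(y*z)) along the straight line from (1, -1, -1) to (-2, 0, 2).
-3*sin(1) - 1 - 2*exp(-1) + 2*exp(-4) + cos(1)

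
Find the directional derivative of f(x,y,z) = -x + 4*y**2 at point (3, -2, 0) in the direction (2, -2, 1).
10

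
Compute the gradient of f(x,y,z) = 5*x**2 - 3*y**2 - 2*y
(10*x, -6*y - 2, 0)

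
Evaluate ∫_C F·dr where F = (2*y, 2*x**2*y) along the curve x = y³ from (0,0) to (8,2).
88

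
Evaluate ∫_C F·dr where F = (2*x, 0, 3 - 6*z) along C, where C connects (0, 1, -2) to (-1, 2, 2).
13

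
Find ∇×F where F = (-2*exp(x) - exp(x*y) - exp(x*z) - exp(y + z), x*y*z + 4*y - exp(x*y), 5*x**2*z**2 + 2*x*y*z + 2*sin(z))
(x*(-y + 2*z), -10*x*z**2 - x*exp(x*z) - 2*y*z - exp(y + z), x*exp(x*y) + y*z - y*exp(x*y) + exp(y + z))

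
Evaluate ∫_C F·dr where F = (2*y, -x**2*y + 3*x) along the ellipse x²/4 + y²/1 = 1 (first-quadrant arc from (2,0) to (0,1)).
-1 + pi/2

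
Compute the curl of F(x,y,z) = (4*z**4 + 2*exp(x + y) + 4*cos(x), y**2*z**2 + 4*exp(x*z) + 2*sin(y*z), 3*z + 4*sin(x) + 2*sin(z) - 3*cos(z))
(-4*x*exp(x*z) - 2*y**2*z - 2*y*cos(y*z), 16*z**3 - 4*cos(x), 4*z*exp(x*z) - 2*exp(x + y))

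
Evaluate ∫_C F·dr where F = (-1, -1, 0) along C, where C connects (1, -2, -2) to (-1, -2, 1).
2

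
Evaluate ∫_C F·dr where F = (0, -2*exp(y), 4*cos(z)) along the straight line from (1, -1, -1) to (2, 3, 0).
-2*exp(3) + 2*exp(-1) + 4*sin(1)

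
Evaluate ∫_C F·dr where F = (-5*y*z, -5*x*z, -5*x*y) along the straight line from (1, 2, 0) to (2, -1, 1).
10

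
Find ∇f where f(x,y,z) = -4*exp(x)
(-4*exp(x), 0, 0)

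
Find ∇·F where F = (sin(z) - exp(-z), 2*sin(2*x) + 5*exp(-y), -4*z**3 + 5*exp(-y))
-12*z**2 - 5*exp(-y)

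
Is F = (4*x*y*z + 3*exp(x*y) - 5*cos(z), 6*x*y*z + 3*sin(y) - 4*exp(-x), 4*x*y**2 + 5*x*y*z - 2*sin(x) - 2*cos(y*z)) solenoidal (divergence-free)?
No, ∇·F = 5*x*y + 6*x*z + 4*y*z + 3*y*exp(x*y) + 2*y*sin(y*z) + 3*cos(y)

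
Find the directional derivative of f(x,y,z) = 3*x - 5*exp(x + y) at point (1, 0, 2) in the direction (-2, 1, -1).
sqrt(6)*(-6 + 5*E)/6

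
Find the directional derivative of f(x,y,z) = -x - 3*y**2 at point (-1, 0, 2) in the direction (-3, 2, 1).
3*sqrt(14)/14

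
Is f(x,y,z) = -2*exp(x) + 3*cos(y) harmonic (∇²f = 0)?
No, ∇²f = -2*exp(x) - 3*cos(y)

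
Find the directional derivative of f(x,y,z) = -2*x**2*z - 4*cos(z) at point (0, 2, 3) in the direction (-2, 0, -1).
-4*sqrt(5)*sin(3)/5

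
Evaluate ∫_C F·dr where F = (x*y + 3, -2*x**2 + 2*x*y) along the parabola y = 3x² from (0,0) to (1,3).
159/20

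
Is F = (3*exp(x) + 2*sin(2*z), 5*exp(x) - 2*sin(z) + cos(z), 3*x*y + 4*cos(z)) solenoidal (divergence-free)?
No, ∇·F = 3*exp(x) - 4*sin(z)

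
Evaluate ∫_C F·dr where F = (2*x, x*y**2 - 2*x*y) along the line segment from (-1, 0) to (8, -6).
-531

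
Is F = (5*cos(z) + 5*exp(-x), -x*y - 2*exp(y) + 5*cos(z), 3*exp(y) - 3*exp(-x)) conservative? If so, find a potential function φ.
No, ∇×F = (3*exp(y) + 5*sin(z), -5*sin(z) - 3*exp(-x), -y) ≠ 0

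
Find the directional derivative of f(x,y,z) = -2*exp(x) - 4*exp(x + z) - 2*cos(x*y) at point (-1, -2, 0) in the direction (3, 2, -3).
-sqrt(22)*(3 + 8*E*sin(2))*exp(-1)/11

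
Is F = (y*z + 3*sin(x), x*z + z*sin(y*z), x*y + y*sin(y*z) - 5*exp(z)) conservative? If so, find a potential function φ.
Yes, F is conservative. φ = x*y*z - 5*exp(z) - 3*cos(x) - cos(y*z)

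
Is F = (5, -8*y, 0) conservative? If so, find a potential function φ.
Yes, F is conservative. φ = 5*x - 4*y**2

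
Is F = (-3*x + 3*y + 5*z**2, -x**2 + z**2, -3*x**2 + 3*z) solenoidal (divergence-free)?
Yes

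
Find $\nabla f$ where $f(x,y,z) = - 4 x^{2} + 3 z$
(-8*x, 0, 3)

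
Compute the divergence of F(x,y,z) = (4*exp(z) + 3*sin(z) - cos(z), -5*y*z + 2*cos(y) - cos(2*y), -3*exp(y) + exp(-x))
-5*z - 2*sin(y) + 2*sin(2*y)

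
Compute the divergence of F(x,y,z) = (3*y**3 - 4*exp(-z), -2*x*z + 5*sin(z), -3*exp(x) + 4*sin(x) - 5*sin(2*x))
0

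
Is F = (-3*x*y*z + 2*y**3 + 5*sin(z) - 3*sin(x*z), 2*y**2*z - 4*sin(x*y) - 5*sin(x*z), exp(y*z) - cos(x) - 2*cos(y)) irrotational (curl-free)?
No, ∇×F = (5*x*cos(x*z) - 2*y**2 + z*exp(y*z) + 2*sin(y), -3*x*y - 3*x*cos(x*z) - sin(x) + 5*cos(z), 3*x*z - 6*y**2 - 4*y*cos(x*y) - 5*z*cos(x*z))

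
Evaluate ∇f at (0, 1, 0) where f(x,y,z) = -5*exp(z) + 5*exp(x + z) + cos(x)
(5, 0, 0)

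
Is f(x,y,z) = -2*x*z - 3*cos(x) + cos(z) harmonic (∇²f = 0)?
No, ∇²f = 3*cos(x) - cos(z)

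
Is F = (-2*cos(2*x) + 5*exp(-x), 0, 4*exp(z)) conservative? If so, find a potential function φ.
Yes, F is conservative. φ = 4*exp(z) - sin(2*x) - 5*exp(-x)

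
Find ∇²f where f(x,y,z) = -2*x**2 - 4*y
-4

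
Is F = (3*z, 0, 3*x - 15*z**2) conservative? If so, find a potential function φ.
Yes, F is conservative. φ = z*(3*x - 5*z**2)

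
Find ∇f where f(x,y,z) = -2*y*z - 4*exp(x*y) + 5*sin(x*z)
(-4*y*exp(x*y) + 5*z*cos(x*z), -4*x*exp(x*y) - 2*z, 5*x*cos(x*z) - 2*y)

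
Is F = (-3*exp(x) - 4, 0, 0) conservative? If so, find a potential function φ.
Yes, F is conservative. φ = -4*x - 3*exp(x)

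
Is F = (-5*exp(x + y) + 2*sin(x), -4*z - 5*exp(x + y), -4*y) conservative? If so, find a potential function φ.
Yes, F is conservative. φ = -4*y*z - 5*exp(x + y) - 2*cos(x)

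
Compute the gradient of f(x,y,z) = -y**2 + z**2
(0, -2*y, 2*z)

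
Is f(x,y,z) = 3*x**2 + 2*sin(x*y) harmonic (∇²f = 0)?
No, ∇²f = -2*x**2*sin(x*y) - 2*y**2*sin(x*y) + 6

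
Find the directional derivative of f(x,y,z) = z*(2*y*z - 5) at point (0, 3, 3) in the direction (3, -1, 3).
75*sqrt(19)/19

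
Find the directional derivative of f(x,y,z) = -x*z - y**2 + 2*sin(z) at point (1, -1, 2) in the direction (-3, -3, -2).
sqrt(22)*(1 - 2*cos(2))/11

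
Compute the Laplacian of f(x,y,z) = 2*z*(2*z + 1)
8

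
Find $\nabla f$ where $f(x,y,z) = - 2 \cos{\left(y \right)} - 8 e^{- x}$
(8*exp(-x), 2*sin(y), 0)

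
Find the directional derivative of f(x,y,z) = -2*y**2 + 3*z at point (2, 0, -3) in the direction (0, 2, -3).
-9*sqrt(13)/13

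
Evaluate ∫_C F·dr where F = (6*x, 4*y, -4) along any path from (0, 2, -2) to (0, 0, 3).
-28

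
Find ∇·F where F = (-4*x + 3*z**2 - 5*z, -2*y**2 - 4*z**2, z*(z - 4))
-4*y + 2*z - 8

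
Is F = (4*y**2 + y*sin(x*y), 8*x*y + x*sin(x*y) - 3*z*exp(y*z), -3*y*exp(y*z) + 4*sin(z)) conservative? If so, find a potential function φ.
Yes, F is conservative. φ = 4*x*y**2 - 3*exp(y*z) - 4*cos(z) - cos(x*y)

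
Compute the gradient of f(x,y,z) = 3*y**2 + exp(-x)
(-exp(-x), 6*y, 0)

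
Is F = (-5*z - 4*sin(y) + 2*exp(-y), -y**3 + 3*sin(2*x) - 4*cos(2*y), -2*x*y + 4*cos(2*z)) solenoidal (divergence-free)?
No, ∇·F = -3*y**2 + 8*sin(2*y) - 8*sin(2*z)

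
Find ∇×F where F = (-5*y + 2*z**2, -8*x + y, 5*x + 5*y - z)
(5, 4*z - 5, -3)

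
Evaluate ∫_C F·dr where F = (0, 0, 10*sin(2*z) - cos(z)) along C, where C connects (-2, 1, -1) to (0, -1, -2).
5*cos(2) - sin(1) + sin(2) - 5*cos(4)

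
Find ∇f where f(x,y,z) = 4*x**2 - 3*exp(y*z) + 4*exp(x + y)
(8*x + 4*exp(x + y), -3*z*exp(y*z) + 4*exp(x + y), -3*y*exp(y*z))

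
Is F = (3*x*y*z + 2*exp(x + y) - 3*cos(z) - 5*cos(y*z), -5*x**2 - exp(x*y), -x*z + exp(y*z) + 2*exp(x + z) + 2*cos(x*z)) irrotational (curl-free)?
No, ∇×F = (z*exp(y*z), 3*x*y + 5*y*sin(y*z) + 2*z*sin(x*z) + z - 2*exp(x + z) + 3*sin(z), -3*x*z - 10*x - y*exp(x*y) - 5*z*sin(y*z) - 2*exp(x + y))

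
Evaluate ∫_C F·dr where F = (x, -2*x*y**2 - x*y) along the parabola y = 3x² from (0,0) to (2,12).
-73082/35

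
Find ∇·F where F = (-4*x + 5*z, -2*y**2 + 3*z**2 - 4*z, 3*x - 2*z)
-4*y - 6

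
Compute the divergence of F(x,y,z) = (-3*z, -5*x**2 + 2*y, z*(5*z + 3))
10*z + 5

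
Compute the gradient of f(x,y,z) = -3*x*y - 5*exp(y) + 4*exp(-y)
(-3*y, -3*x - sinh(y) - 9*cosh(y), 0)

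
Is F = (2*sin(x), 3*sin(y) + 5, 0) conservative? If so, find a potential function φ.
Yes, F is conservative. φ = 5*y - 2*cos(x) - 3*cos(y)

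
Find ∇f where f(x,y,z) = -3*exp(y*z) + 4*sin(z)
(0, -3*z*exp(y*z), -3*y*exp(y*z) + 4*cos(z))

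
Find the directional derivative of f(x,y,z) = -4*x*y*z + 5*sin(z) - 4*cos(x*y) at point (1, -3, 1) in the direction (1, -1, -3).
sqrt(11)*(-20 - 15*cos(1) + 16*sin(3))/11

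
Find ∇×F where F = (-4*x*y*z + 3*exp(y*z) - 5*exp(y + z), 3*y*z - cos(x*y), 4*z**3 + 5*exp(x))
(-3*y, -4*x*y + 3*y*exp(y*z) - 5*exp(x) - 5*exp(y + z), 4*x*z + y*sin(x*y) - 3*z*exp(y*z) + 5*exp(y + z))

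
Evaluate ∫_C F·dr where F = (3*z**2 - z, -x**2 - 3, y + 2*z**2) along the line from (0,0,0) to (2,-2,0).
26/3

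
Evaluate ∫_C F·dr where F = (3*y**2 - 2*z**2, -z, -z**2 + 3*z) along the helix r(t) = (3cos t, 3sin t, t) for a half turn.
-126 - pi**3/3 + 15*pi**2/2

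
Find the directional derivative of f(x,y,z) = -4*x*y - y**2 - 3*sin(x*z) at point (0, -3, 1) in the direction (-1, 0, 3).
-9*sqrt(10)/10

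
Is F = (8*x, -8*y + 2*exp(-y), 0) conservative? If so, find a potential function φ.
Yes, F is conservative. φ = 4*x**2 - 4*y**2 - 2*exp(-y)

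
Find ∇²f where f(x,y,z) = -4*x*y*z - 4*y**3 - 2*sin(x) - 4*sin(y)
-24*y + 2*sin(x) + 4*sin(y)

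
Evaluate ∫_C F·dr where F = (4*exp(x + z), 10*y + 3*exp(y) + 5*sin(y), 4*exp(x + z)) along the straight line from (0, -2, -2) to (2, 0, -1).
-22 + 5*cos(2) - 7*exp(-2) + 4*E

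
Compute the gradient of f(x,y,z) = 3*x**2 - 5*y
(6*x, -5, 0)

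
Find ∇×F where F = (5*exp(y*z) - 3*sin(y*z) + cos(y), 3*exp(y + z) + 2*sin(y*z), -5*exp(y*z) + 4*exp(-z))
(-2*y*cos(y*z) - 5*z*exp(y*z) - 3*exp(y + z), y*(5*exp(y*z) - 3*cos(y*z)), -5*z*exp(y*z) + 3*z*cos(y*z) + sin(y))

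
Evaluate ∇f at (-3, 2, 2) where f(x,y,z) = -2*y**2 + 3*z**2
(0, -8, 12)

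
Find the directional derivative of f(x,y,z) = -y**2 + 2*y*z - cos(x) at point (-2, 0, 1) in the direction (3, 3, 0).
sqrt(2)*(2 - sin(2))/2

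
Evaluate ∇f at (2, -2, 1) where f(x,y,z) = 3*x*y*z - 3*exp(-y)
(-6, 6 + 3*exp(2), -12)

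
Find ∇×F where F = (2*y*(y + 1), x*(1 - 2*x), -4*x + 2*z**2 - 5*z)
(0, 4, -4*x - 4*y - 1)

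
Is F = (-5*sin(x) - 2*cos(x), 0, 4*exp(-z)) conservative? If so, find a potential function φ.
Yes, F is conservative. φ = -2*sin(x) + 5*cos(x) - 4*exp(-z)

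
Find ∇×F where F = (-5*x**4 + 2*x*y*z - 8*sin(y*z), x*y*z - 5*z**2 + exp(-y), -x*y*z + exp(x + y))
(-x*y - x*z + 10*z + exp(x + y), 2*x*y + y*z - 8*y*cos(y*z) - exp(x + y), z*(-2*x + y + 8*cos(y*z)))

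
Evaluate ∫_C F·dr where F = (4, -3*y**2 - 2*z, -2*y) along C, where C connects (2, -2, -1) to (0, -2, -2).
-12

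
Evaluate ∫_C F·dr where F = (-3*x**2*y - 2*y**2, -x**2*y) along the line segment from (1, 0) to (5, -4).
560/3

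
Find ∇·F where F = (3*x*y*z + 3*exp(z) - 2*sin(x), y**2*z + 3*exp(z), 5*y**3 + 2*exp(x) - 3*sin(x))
5*y*z - 2*cos(x)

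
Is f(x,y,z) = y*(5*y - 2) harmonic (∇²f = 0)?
No, ∇²f = 10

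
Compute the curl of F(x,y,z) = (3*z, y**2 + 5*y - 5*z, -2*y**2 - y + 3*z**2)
(4 - 4*y, 3, 0)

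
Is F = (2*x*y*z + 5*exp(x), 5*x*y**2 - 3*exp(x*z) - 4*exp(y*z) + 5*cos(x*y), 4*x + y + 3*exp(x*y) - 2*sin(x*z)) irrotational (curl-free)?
No, ∇×F = (3*x*exp(x*y) + 3*x*exp(x*z) + 4*y*exp(y*z) + 1, 2*x*y - 3*y*exp(x*y) + 2*z*cos(x*z) - 4, -2*x*z + 5*y**2 - 5*y*sin(x*y) - 3*z*exp(x*z))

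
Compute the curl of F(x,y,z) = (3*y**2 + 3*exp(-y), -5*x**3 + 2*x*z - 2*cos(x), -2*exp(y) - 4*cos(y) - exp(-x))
(-2*x - 2*exp(y) + 4*sin(y), -exp(-x), -15*x**2 - 6*y + 2*z + 2*sin(x) + 3*exp(-y))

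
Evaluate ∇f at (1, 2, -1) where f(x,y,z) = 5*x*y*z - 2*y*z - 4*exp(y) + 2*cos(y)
(-10, -4*exp(2) - 3 - 2*sin(2), 6)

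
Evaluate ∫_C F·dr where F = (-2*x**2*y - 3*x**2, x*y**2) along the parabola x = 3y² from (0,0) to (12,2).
-128928/35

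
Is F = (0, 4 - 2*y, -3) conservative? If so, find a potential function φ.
Yes, F is conservative. φ = -y**2 + 4*y - 3*z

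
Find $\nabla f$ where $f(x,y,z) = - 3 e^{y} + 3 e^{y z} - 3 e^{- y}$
(0, 3*z*exp(y*z) - 3*exp(y) + 3*exp(-y), 3*y*exp(y*z))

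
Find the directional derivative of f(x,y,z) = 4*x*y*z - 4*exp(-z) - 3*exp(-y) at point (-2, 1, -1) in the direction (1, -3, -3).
sqrt(19)*(-12*exp(2) - 4*E - 9)*exp(-1)/19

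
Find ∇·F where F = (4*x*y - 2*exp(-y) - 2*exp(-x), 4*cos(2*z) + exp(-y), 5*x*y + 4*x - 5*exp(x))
4*y - exp(-y) + 2*exp(-x)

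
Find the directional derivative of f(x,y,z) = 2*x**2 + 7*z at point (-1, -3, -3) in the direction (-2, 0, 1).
3*sqrt(5)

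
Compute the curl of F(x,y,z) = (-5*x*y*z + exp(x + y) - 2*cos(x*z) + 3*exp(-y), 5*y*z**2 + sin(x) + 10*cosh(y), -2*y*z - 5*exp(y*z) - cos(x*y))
(x*sin(x*y) - 10*y*z - 5*z*exp(y*z) - 2*z, -5*x*y + 2*x*sin(x*z) - y*sin(x*y), 5*x*z - exp(x + y) + cos(x) + 3*exp(-y))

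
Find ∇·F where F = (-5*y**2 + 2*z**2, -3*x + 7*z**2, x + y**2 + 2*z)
2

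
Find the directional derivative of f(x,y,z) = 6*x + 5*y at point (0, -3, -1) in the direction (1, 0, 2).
6*sqrt(5)/5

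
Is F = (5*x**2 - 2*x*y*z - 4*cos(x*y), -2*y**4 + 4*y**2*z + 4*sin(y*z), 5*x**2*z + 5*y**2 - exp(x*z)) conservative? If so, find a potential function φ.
No, ∇×F = (2*y*(-2*y - 2*cos(y*z) + 5), -2*x*y - 10*x*z + z*exp(x*z), 2*x*(z - 2*sin(x*y))) ≠ 0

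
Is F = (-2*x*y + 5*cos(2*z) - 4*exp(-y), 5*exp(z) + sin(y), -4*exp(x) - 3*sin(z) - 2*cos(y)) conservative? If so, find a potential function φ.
No, ∇×F = (-5*exp(z) + 2*sin(y), 4*exp(x) - 10*sin(2*z), 2*x - 4*exp(-y)) ≠ 0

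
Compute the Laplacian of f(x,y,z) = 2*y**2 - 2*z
4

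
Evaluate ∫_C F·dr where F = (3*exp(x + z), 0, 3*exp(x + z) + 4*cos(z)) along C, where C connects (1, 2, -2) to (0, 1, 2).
-3*exp(-1) + 8*sin(2) + 3*exp(2)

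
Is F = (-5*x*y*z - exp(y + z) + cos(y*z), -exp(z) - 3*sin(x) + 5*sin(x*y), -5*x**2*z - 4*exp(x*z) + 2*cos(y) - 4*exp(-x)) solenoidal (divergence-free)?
No, ∇·F = -5*x**2 - 4*x*exp(x*z) + 5*x*cos(x*y) - 5*y*z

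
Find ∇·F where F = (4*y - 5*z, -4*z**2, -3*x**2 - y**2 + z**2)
2*z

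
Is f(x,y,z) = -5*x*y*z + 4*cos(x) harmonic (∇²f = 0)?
No, ∇²f = -4*cos(x)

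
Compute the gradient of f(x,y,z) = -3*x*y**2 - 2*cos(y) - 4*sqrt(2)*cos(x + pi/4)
(-3*y**2 + 4*sqrt(2)*sin(x + pi/4), -6*x*y + 2*sin(y), 0)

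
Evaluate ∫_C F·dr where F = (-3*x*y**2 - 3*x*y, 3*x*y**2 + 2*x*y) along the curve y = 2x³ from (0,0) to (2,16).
258624/35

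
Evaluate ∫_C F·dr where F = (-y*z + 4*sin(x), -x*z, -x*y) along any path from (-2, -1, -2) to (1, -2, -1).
-6 - 4*cos(1) + 4*cos(2)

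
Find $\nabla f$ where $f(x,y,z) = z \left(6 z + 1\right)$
(0, 0, 12*z + 1)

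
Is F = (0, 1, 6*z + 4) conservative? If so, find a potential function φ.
Yes, F is conservative. φ = y + 3*z**2 + 4*z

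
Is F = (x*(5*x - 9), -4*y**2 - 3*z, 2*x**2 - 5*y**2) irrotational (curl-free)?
No, ∇×F = (3 - 10*y, -4*x, 0)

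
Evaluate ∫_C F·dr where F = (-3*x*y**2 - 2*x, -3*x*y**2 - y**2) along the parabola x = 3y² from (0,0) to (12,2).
-11704/15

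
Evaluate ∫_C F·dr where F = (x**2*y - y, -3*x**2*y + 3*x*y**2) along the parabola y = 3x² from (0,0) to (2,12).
83912/35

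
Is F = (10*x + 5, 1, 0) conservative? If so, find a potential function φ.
Yes, F is conservative. φ = 5*x**2 + 5*x + y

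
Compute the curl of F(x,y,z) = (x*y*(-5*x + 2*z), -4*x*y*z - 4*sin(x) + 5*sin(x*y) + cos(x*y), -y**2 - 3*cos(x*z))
(2*y*(2*x - 1), 2*x*y - 3*z*sin(x*z), x*(5*x - 2*z) - 4*y*z - y*sin(x*y) + 5*y*cos(x*y) - 4*cos(x))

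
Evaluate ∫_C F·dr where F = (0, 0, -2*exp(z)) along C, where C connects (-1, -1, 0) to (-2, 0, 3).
2 - 2*exp(3)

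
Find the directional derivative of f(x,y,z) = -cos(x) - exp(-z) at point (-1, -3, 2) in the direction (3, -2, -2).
-sqrt(17)*(2 + 3*exp(2)*sin(1))*exp(-2)/17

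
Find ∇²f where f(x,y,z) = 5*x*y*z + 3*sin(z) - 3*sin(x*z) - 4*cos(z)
3*x**2*sin(x*z) + 3*z**2*sin(x*z) - 3*sin(z) + 4*cos(z)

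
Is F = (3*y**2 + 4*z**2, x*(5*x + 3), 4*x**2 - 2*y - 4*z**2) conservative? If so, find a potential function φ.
No, ∇×F = (-2, -8*x + 8*z, 10*x - 6*y + 3) ≠ 0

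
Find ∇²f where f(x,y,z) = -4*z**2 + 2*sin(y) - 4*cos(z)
-2*sin(y) + 4*cos(z) - 8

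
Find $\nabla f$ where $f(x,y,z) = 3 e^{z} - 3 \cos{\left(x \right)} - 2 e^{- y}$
(3*sin(x), 2*exp(-y), 3*exp(z))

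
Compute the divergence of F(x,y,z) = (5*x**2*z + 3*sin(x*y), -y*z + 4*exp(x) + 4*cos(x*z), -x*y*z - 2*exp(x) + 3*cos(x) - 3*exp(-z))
-x*y + 10*x*z + 3*y*cos(x*y) - z + 3*exp(-z)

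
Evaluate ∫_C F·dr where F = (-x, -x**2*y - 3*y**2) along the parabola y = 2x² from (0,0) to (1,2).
-59/6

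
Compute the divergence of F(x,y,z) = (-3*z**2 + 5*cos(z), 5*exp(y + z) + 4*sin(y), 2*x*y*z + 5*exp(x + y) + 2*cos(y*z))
2*x*y - 2*y*sin(y*z) + 5*exp(y + z) + 4*cos(y)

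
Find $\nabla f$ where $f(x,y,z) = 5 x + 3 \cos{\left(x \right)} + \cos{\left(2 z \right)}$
(5 - 3*sin(x), 0, -2*sin(2*z))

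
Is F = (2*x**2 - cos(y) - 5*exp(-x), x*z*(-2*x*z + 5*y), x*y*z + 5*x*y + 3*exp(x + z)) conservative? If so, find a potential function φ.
No, ∇×F = (x*(4*x*z - 5*y + z + 5), -y*z - 5*y - 3*exp(x + z), -4*x*z**2 + 5*y*z - sin(y)) ≠ 0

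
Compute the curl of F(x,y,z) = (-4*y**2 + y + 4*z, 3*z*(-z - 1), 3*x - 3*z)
(6*z + 3, 1, 8*y - 1)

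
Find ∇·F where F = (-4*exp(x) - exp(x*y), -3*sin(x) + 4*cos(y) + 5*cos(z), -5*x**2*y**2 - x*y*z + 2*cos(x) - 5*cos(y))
-x*y - y*exp(x*y) - 4*exp(x) - 4*sin(y)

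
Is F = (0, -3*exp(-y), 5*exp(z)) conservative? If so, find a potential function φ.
Yes, F is conservative. φ = 5*exp(z) + 3*exp(-y)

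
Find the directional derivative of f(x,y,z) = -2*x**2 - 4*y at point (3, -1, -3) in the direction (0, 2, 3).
-8*sqrt(13)/13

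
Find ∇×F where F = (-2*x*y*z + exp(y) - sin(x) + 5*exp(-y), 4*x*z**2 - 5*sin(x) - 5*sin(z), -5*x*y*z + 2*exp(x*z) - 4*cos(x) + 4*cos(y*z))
(-13*x*z - 4*z*sin(y*z) + 5*cos(z), -2*x*y + 5*y*z - 2*z*exp(x*z) - 4*sin(x), 2*x*z + 4*z**2 - exp(y) - 5*cos(x) + 5*exp(-y))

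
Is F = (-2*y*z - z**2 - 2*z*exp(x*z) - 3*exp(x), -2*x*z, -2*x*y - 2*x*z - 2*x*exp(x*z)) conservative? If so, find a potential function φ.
Yes, F is conservative. φ = -2*x*y*z - x*z**2 - 3*exp(x) - 2*exp(x*z)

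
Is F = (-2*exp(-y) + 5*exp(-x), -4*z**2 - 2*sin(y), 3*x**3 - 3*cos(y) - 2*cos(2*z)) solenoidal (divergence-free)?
No, ∇·F = 4*sin(2*z) - 2*cos(y) - 5*exp(-x)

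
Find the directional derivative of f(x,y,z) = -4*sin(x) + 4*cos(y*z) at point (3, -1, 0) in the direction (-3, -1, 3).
12*sqrt(19)*cos(3)/19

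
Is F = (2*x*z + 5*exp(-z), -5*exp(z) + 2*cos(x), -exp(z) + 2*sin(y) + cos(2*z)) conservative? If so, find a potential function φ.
No, ∇×F = (5*exp(z) + 2*cos(y), 2*x - 5*exp(-z), -2*sin(x)) ≠ 0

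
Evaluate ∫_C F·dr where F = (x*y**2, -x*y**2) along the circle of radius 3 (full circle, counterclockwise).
-81*pi/4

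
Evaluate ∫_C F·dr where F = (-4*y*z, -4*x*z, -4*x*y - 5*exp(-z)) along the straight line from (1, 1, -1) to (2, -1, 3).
-5*E + 5*exp(-3) + 20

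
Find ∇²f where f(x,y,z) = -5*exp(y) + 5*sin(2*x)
-5*exp(y) - 20*sin(2*x)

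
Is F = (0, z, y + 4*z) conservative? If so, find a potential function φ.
Yes, F is conservative. φ = z*(y + 2*z)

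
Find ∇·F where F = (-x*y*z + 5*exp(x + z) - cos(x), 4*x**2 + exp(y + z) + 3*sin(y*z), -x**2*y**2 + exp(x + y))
-y*z + 3*z*cos(y*z) + 5*exp(x + z) + exp(y + z) + sin(x)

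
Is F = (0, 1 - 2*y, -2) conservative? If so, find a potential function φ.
Yes, F is conservative. φ = -y**2 + y - 2*z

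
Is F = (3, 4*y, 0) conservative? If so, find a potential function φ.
Yes, F is conservative. φ = 3*x + 2*y**2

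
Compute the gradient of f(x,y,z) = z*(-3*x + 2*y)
(-3*z, 2*z, -3*x + 2*y)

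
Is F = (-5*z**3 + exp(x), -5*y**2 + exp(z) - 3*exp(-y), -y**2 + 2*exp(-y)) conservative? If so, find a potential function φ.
No, ∇×F = (-2*y - exp(z) - 2*exp(-y), -15*z**2, 0) ≠ 0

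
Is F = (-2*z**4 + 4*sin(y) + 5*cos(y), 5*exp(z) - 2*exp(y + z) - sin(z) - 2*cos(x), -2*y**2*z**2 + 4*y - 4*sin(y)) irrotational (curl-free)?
No, ∇×F = (-4*y*z**2 - 5*exp(z) + 2*exp(y + z) - 4*cos(y) + cos(z) + 4, -8*z**3, 2*sin(x) + 5*sin(y) - 4*cos(y))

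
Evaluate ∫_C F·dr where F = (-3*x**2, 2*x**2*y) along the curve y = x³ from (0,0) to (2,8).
184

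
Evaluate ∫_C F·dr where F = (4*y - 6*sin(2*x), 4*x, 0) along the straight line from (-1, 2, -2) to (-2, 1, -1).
3*cos(4) - 3*cos(2)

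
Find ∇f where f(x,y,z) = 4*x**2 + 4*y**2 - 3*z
(8*x, 8*y, -3)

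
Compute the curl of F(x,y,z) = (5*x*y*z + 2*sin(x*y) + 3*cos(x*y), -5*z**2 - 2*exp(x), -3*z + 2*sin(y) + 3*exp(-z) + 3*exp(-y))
(10*z + 2*cos(y) - 3*exp(-y), 5*x*y, -5*x*z + 3*x*sin(x*y) - 2*x*cos(x*y) - 2*exp(x))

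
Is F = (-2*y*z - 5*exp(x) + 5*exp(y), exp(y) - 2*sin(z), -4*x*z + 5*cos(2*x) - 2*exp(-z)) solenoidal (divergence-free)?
No, ∇·F = -4*x - 5*exp(x) + exp(y) + 2*exp(-z)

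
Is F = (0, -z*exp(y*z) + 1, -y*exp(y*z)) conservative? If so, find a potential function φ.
Yes, F is conservative. φ = y - exp(y*z)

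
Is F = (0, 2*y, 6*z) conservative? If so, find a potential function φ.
Yes, F is conservative. φ = y**2 + 3*z**2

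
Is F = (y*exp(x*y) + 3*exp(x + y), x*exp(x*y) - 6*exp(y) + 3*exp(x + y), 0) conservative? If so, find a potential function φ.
Yes, F is conservative. φ = -6*exp(y) + exp(x*y) + 3*exp(x + y)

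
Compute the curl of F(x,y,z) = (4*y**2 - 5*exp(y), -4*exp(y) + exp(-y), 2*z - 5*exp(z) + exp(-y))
(-exp(-y), 0, -8*y + 5*exp(y))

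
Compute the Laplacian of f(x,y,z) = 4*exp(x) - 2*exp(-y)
4*exp(x) - 2*exp(-y)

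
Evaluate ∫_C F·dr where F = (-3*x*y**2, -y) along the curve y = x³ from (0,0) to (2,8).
-128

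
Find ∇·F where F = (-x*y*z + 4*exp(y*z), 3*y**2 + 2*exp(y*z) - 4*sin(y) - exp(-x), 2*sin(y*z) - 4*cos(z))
-y*z + 2*y*cos(y*z) + 6*y + 2*z*exp(y*z) + 4*sin(z) - 4*cos(y)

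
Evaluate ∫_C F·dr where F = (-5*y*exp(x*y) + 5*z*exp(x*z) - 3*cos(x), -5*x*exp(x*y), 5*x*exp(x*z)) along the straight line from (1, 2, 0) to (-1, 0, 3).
-10 + 5*exp(-3) + 6*sin(1) + 5*exp(2)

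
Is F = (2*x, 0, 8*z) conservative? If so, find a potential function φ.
Yes, F is conservative. φ = x**2 + 4*z**2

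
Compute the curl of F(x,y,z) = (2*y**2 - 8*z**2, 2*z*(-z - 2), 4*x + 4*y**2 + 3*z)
(8*y + 4*z + 4, -16*z - 4, -4*y)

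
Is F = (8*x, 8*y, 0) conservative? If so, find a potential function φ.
Yes, F is conservative. φ = 4*x**2 + 4*y**2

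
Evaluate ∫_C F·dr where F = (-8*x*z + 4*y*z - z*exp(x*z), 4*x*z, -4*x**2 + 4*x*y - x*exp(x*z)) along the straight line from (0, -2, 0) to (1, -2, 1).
-11 - E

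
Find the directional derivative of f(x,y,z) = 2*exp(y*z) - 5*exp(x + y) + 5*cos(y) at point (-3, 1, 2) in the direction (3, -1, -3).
5*sqrt(19)*(-2*exp(4) - 2 + exp(2)*sin(1))*exp(-2)/19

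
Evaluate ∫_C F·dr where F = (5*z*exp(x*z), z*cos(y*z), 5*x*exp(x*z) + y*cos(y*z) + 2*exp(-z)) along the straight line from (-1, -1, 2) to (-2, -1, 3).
-3*exp(-2) - sin(3) - 2*exp(-3) + 5*exp(-6) + sin(2)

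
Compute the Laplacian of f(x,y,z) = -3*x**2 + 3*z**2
0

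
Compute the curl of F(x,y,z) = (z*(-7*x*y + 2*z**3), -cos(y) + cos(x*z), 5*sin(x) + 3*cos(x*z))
(x*sin(x*z), -7*x*y + 8*z**3 + 3*z*sin(x*z) - 5*cos(x), z*(7*x - sin(x*z)))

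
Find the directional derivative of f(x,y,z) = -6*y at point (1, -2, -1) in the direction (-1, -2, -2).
4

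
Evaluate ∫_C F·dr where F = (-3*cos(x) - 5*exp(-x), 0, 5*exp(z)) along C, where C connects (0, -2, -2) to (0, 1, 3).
-(5 - 5*exp(5))*exp(-2)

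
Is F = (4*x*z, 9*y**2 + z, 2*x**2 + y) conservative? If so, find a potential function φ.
Yes, F is conservative. φ = 2*x**2*z + 3*y**3 + y*z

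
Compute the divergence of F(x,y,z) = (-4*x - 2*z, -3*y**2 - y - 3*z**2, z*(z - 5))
-6*y + 2*z - 10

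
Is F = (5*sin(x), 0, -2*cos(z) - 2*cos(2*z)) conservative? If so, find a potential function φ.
Yes, F is conservative. φ = -2*sin(z) - sin(2*z) - 5*cos(x)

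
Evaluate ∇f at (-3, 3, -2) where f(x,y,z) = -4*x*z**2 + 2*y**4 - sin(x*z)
(-16 + 2*cos(6), 216, -48 + 3*cos(6))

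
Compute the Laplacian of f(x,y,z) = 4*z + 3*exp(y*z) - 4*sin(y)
3*y**2*exp(y*z) + 3*z**2*exp(y*z) + 4*sin(y)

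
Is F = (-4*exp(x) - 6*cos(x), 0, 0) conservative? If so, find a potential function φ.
Yes, F is conservative. φ = -4*exp(x) - 6*sin(x)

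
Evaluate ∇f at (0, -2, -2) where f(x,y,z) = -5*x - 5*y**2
(-5, 20, 0)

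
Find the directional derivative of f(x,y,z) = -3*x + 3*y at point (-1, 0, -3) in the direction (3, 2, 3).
-3*sqrt(22)/22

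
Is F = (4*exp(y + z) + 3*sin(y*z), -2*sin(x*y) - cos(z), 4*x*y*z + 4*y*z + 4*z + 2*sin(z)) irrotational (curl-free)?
No, ∇×F = (4*x*z + 4*z - sin(z), -4*y*z + 3*y*cos(y*z) + 4*exp(y + z), -2*y*cos(x*y) - 3*z*cos(y*z) - 4*exp(y + z))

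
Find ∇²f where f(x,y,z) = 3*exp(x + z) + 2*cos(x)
6*exp(x + z) - 2*cos(x)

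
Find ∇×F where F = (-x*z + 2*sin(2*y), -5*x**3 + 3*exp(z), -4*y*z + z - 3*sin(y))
(-4*z - 3*exp(z) - 3*cos(y), -x, -15*x**2 - 4*cos(2*y))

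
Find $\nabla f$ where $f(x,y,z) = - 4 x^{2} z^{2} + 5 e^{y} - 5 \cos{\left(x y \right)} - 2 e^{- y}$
(-8*x*z**2 + 5*y*sin(x*y), 5*x*sin(x*y) + 5*exp(y) + 2*exp(-y), -8*x**2*z)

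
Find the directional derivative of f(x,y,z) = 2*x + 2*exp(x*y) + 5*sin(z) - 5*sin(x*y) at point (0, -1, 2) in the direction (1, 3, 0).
sqrt(10)/2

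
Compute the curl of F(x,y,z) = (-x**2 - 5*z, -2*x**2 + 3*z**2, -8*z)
(-6*z, -5, -4*x)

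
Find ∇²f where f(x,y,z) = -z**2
-2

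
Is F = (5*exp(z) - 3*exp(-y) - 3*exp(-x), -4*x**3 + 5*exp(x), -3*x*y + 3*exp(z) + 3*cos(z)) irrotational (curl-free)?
No, ∇×F = (-3*x, 3*y + 5*exp(z), -12*x**2 + 5*exp(x) - 3*exp(-y))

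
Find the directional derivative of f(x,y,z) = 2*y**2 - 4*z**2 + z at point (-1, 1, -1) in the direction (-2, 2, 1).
17/3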